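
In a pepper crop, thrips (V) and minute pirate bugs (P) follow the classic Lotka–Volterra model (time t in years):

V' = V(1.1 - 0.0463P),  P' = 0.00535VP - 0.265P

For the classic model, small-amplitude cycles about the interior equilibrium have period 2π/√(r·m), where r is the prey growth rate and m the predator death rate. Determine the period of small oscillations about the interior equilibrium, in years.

Here r = 1.1 and m = 0.265, so r·m = 0.292.
ω = √0.292 = 0.54 per year, hence T = 2π/ω ≈ 11.6 years.

T ≈ 11.6 years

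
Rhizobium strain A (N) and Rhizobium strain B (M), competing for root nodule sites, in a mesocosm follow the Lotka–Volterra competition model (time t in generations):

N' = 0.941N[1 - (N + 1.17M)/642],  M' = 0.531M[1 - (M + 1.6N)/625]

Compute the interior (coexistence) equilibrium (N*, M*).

Setting both brackets to zero gives the nullclines N + 1.17M = 642 and 1.6N + M = 625.
Substituting M = 625 - 1.6N into the first: N(1 - 1.17·1.6) = 642 - 1.17·625.
So N* = -89.2/-0.872 = 102, and then M* = 625 - 1.6·102 = 461.

N* ≈ 102, M* ≈ 461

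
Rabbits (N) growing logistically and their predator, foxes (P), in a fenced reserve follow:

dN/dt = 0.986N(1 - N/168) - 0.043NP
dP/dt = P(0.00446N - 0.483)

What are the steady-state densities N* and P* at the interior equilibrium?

From dP/dt = 0 with P > 0: 0.00446N* = 0.483, so N* = 108.
Substitute into dN/dt = 0: 0.986(1 - 108/168) = 0.043P*.
The bracket is 0.355, giving P* = 0.35/0.043 = 8.15.

N* ≈ 108, P* ≈ 8.15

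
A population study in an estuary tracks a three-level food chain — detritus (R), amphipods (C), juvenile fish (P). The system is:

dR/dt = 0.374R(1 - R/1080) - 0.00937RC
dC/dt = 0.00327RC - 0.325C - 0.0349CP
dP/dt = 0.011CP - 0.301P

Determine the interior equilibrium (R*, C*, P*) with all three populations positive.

From dP/dt = 0: 0.011C* = 0.301, so C* = 27.4.
From dR/dt = 0: 0.374(1 - R*/1080) = 0.00937·27.4, giving R* = 1080·(1 - 0.686) = 340.
From dC/dt = 0: 0.00327·340 - 0.325 = 0.0349P*, so P* = 0.785/0.0349 = 22.5.

R* ≈ 340, C* ≈ 27.4, P* ≈ 22.5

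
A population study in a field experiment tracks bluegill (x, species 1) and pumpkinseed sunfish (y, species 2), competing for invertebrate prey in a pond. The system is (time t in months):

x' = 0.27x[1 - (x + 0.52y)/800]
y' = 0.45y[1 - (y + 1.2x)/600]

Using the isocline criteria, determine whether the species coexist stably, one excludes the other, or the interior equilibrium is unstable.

Compare the nullcline intercepts: K1/α12 = 800/0.52 = 1540 > K2 = 600; K2/α21 = 600/1.2 = 500 < K1 = 800.
Since the inequalities point opposite ways, species 1 can invade but species 2 cannot.

species 1 excludes species 2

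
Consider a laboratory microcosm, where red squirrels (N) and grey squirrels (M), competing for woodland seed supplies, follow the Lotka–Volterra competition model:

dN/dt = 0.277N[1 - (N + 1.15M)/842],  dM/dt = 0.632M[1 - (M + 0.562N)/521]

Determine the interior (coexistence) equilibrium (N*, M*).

Setting both brackets to zero gives the nullclines N + 1.15M = 842 and 0.562N + M = 521.
Substituting M = 521 - 0.562N into the first: N(1 - 1.15·0.562) = 842 - 1.15·521.
So N* = 243/0.354 = 687, and then M* = 521 - 0.562·687 = 135.

N* ≈ 687, M* ≈ 135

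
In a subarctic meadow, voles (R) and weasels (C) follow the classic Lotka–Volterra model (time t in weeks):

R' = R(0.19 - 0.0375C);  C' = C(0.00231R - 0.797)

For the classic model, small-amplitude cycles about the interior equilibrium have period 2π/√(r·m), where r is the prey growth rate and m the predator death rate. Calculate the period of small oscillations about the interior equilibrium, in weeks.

Here r = 0.19 and m = 0.797, so r·m = 0.151.
ω = √0.151 = 0.389 per week, hence T = 2π/ω ≈ 16.1 weeks.

T ≈ 16.1 weeks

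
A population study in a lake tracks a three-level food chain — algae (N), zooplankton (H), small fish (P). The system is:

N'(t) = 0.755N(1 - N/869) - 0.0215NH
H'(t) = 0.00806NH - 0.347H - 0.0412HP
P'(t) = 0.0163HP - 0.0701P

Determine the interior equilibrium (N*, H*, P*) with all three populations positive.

From dP/dt = 0: 0.0163H* = 0.0701, so H* = 4.3.
From dN/dt = 0: 0.755(1 - N*/869) = 0.0215·4.3, giving N* = 869·(1 - 0.122) = 763.
From dH/dt = 0: 0.00806·763 - 0.347 = 0.0412P*, so P* = 5.8/0.0412 = 141.

N* ≈ 763, H* ≈ 4.3, P* ≈ 141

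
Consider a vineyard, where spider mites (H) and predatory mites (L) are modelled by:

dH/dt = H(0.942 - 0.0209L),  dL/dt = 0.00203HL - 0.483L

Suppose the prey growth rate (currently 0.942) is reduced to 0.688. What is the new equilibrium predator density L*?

At the interior fixed point, setting dH/dt = 0 with H > 0 fixes L* = (prey growth rate)/(HL coefficient) — independent of the other coefficients.
With the change, L* = 0.688/0.0209 = 32.9; it falls from 45.1.

L* ≈ 32.9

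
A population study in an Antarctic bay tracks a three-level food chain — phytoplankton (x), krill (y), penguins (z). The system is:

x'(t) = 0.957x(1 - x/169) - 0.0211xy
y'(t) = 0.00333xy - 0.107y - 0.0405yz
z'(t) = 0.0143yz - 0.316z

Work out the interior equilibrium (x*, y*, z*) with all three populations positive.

From dz/dt = 0: 0.0143y* = 0.316, so y* = 22.1.
From dx/dt = 0: 0.957(1 - x*/169) = 0.0211·22.1, giving x* = 169·(1 - 0.487) = 86.7.
From dy/dt = 0: 0.00333·86.7 - 0.107 = 0.0405z*, so z* = 0.182/0.0405 = 4.48.

x* ≈ 86.7, y* ≈ 22.1, z* ≈ 4.48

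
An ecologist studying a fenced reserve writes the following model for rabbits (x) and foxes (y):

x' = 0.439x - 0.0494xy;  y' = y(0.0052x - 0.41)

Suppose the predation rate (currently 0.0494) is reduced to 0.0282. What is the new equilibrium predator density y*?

At the interior fixed point, setting dx/dt = 0 with x > 0 fixes y* = (prey growth rate)/(xy coefficient) — independent of the other coefficients.
With the change, y* = 0.439/0.0282 = 15.6; it rises from 8.89.

y* ≈ 15.6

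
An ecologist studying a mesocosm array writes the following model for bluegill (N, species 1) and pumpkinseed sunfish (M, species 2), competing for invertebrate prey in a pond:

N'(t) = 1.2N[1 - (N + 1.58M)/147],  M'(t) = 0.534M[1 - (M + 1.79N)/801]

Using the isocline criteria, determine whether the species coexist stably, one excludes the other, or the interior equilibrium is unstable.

Compare the nullcline intercepts: K1/α12 = 147/1.58 = 93 < K2 = 801; K2/α21 = 801/1.79 = 447 > K1 = 147.
Since the inequalities point opposite ways, species 2 can invade but species 1 cannot.

species 2 excludes species 1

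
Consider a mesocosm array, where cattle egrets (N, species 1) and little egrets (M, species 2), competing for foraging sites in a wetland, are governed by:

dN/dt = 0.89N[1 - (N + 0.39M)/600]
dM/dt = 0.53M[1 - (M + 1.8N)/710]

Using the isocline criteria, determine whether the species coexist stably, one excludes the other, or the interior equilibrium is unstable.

Compare the nullcline intercepts: K1/α12 = 600/0.39 = 1540 > K2 = 710; K2/α21 = 710/1.8 = 394 < K1 = 600.
Since the inequalities point opposite ways, species 1 can invade but species 2 cannot.

species 1 excludes species 2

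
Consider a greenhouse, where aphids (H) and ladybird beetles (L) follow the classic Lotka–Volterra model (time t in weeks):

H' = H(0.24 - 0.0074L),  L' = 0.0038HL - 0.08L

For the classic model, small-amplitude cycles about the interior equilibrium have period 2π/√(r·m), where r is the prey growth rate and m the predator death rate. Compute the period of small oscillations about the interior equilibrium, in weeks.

T ≈ 45.3 weeks

Here r = 0.24 and m = 0.08, so r·m = 0.0192.
ω = √0.0192 = 0.139 per week, hence T = 2π/ω ≈ 45.3 weeks.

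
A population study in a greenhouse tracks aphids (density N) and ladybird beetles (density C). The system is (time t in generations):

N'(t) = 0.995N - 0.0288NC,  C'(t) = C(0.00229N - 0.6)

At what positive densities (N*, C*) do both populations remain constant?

N* ≈ 262, C* ≈ 34.5

Set dC/dt = 0 with C > 0: 0.00229N - 0.6 = 0, so N* = 0.6/0.00229 = 262.
Set dN/dt = 0 with N > 0: 0.995 - 0.0288C = 0, so C* = 0.995/0.0288 = 34.5.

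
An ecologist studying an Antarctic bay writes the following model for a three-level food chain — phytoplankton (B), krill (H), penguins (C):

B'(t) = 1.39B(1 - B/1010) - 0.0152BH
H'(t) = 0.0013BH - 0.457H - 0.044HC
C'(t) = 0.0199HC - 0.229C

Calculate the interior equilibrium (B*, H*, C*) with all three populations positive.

From dC/dt = 0: 0.0199H* = 0.229, so H* = 11.5.
From dB/dt = 0: 1.39(1 - B*/1010) = 0.0152·11.5, giving B* = 1010·(1 - 0.126) = 883.
From dH/dt = 0: 0.0013·883 - 0.457 = 0.044C*, so C* = 0.691/0.044 = 15.7.

B* ≈ 883, H* ≈ 11.5, C* ≈ 15.7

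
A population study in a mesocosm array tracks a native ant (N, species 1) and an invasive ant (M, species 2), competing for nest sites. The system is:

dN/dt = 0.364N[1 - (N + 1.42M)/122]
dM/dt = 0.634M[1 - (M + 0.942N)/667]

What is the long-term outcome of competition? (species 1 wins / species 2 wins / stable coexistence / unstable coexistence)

Compare the nullcline intercepts: K1/α12 = 122/1.42 = 85.9 < K2 = 667; K2/α21 = 667/0.942 = 708 > K1 = 122.
Since the inequalities point opposite ways, species 2 can invade but species 1 cannot.

species 2 excludes species 1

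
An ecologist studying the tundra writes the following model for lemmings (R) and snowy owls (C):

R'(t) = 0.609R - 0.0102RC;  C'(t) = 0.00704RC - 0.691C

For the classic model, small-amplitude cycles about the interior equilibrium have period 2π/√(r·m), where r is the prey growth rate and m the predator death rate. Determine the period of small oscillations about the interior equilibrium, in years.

T ≈ 9.69 years

Here r = 0.609 and m = 0.691, so r·m = 0.421.
ω = √0.421 = 0.649 per year, hence T = 2π/ω ≈ 9.69 years.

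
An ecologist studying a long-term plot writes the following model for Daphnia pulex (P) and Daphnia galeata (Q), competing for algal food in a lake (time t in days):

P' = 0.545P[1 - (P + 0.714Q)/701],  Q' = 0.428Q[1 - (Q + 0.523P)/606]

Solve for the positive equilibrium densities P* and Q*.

P* ≈ 428, Q* ≈ 382

Setting both brackets to zero gives the nullclines P + 0.714Q = 701 and 0.523P + Q = 606.
Substituting Q = 606 - 0.523P into the first: P(1 - 0.714·0.523) = 701 - 0.714·606.
So P* = 268/0.627 = 428, and then Q* = 606 - 0.523·428 = 382.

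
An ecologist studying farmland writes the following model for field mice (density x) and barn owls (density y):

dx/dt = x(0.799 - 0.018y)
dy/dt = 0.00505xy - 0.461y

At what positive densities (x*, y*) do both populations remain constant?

Set dy/dt = 0 with y > 0: 0.00505x - 0.461 = 0, so x* = 0.461/0.00505 = 91.3.
Set dx/dt = 0 with x > 0: 0.799 - 0.018y = 0, so y* = 0.799/0.018 = 44.4.

x* ≈ 91.3, y* ≈ 44.4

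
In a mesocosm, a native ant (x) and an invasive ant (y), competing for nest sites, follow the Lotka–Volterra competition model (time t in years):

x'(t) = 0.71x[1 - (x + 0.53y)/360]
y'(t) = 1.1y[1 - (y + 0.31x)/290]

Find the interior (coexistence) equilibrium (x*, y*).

x* ≈ 247, y* ≈ 213

Setting both brackets to zero gives the nullclines x + 0.53y = 360 and 0.31x + y = 290.
Substituting y = 290 - 0.31x into the first: x(1 - 0.53·0.31) = 360 - 0.53·290.
So x* = 206/0.836 = 247, and then y* = 290 - 0.31·247 = 213.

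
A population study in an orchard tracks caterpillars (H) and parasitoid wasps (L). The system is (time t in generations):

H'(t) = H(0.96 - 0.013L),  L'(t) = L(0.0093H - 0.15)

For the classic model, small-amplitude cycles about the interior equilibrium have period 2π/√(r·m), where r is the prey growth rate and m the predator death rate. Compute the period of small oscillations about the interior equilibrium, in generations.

T ≈ 16.6 generations

Here r = 0.96 and m = 0.15, so r·m = 0.144.
ω = √0.144 = 0.379 per generation, hence T = 2π/ω ≈ 16.6 generations.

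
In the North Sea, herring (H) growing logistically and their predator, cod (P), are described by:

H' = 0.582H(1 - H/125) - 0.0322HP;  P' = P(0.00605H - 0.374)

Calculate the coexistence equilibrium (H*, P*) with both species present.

From dP/dt = 0 with P > 0: 0.00605H* = 0.374, so H* = 61.8.
Substitute into dH/dt = 0: 0.582(1 - 61.8/125) = 0.0322P*.
The bracket is 0.505, giving P* = 0.294/0.0322 = 9.14.

H* ≈ 61.8, P* ≈ 9.14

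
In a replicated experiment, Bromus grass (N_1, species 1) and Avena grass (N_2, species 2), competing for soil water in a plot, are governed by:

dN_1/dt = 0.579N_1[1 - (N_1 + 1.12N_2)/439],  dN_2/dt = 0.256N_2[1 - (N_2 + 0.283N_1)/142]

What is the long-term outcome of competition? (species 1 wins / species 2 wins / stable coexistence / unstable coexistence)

Compare the nullcline intercepts: K1/α12 = 439/1.12 = 392 > K2 = 142; K2/α21 = 142/0.283 = 502 > K1 = 439.
Since both inequalities hold, each species can invade when rare, so the interior equilibrium is stable.

stable coexistence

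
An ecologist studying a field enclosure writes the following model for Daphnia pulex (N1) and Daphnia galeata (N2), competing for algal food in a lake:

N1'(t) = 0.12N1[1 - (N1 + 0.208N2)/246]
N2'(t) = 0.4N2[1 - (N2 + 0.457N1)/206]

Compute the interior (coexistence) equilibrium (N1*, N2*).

Setting both brackets to zero gives the nullclines N1 + 0.208N2 = 246 and 0.457N1 + N2 = 206.
Substituting N2 = 206 - 0.457N1 into the first: N1(1 - 0.208·0.457) = 246 - 0.208·206.
So N1* = 203/0.905 = 224, and then N2* = 206 - 0.457·224 = 103.

N1* ≈ 224, N2* ≈ 103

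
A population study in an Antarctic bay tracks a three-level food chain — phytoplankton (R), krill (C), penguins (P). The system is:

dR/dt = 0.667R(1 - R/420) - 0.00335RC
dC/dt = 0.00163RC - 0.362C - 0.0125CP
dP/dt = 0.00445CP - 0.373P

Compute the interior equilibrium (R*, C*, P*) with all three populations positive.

R* ≈ 243, C* ≈ 83.8, P* ≈ 2.75

From dP/dt = 0: 0.00445C* = 0.373, so C* = 83.8.
From dR/dt = 0: 0.667(1 - R*/420) = 0.00335·83.8, giving R* = 420·(1 - 0.421) = 243.
From dC/dt = 0: 0.00163·243 - 0.362 = 0.0125P*, so P* = 0.0344/0.0125 = 2.75.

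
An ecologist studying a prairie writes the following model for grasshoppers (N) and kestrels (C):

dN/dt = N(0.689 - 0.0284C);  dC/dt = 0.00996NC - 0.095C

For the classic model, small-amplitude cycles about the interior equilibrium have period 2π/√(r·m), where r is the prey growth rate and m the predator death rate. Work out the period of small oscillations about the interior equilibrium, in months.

Here r = 0.689 and m = 0.095, so r·m = 0.0655.
ω = √0.0655 = 0.256 per month, hence T = 2π/ω ≈ 24.6 months.

T ≈ 24.6 months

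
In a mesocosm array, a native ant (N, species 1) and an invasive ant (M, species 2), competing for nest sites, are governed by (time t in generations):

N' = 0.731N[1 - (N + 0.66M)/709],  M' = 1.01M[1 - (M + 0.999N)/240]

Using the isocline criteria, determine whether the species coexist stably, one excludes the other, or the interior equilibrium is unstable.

Compare the nullcline intercepts: K1/α12 = 709/0.66 = 1070 > K2 = 240; K2/α21 = 240/0.999 = 240 < K1 = 709.
Since the inequalities point opposite ways, species 1 can invade but species 2 cannot.

species 1 excludes species 2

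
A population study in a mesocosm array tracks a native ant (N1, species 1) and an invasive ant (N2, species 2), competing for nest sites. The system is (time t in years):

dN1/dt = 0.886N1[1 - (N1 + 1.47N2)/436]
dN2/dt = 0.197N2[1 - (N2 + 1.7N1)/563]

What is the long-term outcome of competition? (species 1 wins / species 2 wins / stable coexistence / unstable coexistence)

Compare the nullcline intercepts: K1/α12 = 436/1.47 = 297 < K2 = 563; K2/α21 = 563/1.7 = 331 < K1 = 436.
Since both are reversed, neither can invade when rare; the interior point is a saddle.

unstable coexistence (outcome depends on initial conditions)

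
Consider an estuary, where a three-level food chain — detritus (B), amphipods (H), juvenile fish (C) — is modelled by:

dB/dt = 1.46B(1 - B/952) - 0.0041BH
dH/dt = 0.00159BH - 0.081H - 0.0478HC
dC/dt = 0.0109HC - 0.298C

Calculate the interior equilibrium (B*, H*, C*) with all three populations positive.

From dC/dt = 0: 0.0109H* = 0.298, so H* = 27.3.
From dB/dt = 0: 1.46(1 - B*/952) = 0.0041·27.3, giving B* = 952·(1 - 0.0768) = 879.
From dH/dt = 0: 0.00159·879 - 0.081 = 0.0478C*, so C* = 1.32/0.0478 = 27.5.

B* ≈ 879, H* ≈ 27.3, C* ≈ 27.5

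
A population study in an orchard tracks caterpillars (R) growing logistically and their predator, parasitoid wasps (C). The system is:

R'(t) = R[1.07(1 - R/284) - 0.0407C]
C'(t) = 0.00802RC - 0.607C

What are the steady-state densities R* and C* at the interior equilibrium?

From dC/dt = 0 with C > 0: 0.00802R* = 0.607, so R* = 75.7.
Substitute into dR/dt = 0: 1.07(1 - 75.7/284) = 0.0407C*.
The bracket is 0.734, giving C* = 0.785/0.0407 = 19.3.

R* ≈ 75.7, C* ≈ 19.3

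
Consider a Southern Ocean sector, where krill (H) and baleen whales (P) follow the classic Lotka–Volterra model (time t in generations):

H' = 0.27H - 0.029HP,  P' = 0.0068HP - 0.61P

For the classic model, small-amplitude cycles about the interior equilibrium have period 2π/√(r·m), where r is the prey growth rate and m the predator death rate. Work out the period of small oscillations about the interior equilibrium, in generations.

Here r = 0.27 and m = 0.61, so r·m = 0.165.
ω = √0.165 = 0.406 per generation, hence T = 2π/ω ≈ 15.5 generations.

T ≈ 15.5 generations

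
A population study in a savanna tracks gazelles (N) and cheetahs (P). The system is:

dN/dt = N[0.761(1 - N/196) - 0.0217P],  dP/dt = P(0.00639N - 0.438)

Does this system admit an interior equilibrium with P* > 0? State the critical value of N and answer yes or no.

Threshold N = 68.5; K > 68.5, so yes, the predator persists.

The predator equation gives dP/dt > 0 only when N > 0.438/0.00639 = 68.5.
Without the predator, N → K = 196. Since 196 > 68.5, the predator can invade and persist.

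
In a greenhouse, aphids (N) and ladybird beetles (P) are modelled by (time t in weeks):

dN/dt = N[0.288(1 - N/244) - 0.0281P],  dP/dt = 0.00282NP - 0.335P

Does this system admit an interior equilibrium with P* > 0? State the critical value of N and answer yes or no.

The predator equation gives dP/dt > 0 only when N > 0.335/0.00282 = 119.
Without the predator, N → K = 244. Since 244 > 119, the predator can invade and persist.

Threshold N = 119; K > 119, so yes, the predator persists.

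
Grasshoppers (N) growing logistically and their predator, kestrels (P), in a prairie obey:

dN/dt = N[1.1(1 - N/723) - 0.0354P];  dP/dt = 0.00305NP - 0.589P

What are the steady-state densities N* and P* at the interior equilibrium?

N* ≈ 193, P* ≈ 22.8

From dP/dt = 0 with P > 0: 0.00305N* = 0.589, so N* = 193.
Substitute into dN/dt = 0: 1.1(1 - 193/723) = 0.0354P*.
The bracket is 0.733, giving P* = 0.806/0.0354 = 22.8.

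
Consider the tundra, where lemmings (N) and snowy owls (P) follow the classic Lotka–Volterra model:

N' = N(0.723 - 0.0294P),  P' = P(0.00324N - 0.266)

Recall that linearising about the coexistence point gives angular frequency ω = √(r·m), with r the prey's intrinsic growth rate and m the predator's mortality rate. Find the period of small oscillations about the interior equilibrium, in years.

T ≈ 14.3 years

Here r = 0.723 and m = 0.266, so r·m = 0.192.
ω = √0.192 = 0.439 per year, hence T = 2π/ω ≈ 14.3 years.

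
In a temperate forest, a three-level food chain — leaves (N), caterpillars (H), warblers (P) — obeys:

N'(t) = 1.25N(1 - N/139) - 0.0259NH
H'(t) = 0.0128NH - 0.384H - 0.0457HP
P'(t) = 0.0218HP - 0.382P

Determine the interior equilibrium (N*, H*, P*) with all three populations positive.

N* ≈ 88.5, H* ≈ 17.5, P* ≈ 16.4

From dP/dt = 0: 0.0218H* = 0.382, so H* = 17.5.
From dN/dt = 0: 1.25(1 - N*/139) = 0.0259·17.5, giving N* = 139·(1 - 0.363) = 88.5.
From dH/dt = 0: 0.0128·88.5 - 0.384 = 0.0457P*, so P* = 0.749/0.0457 = 16.4.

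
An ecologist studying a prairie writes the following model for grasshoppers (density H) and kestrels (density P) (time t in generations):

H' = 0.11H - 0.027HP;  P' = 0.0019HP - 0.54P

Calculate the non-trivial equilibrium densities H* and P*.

Set dP/dt = 0 with P > 0: 0.0019H - 0.54 = 0, so H* = 0.54/0.0019 = 284.
Set dH/dt = 0 with H > 0: 0.11 - 0.027P = 0, so P* = 0.11/0.027 = 4.07.

H* ≈ 284, P* ≈ 4.07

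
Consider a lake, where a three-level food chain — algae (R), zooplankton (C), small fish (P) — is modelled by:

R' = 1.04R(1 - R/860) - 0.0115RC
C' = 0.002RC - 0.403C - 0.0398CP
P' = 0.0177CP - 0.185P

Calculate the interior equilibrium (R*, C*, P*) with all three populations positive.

R* ≈ 761, C* ≈ 10.5, P* ≈ 28.1

From dP/dt = 0: 0.0177C* = 0.185, so C* = 10.5.
From dR/dt = 0: 1.04(1 - R*/860) = 0.0115·10.5, giving R* = 860·(1 - 0.116) = 761.
From dC/dt = 0: 0.002·761 - 0.403 = 0.0398P*, so P* = 1.12/0.0398 = 28.1.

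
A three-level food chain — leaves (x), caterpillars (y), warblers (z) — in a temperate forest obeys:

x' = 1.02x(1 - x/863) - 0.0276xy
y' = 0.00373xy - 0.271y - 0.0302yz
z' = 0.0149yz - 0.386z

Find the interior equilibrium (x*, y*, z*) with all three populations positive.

x* ≈ 258, y* ≈ 25.9, z* ≈ 22.9

From dz/dt = 0: 0.0149y* = 0.386, so y* = 25.9.
From dx/dt = 0: 1.02(1 - x*/863) = 0.0276·25.9, giving x* = 863·(1 - 0.701) = 258.
From dy/dt = 0: 0.00373·258 - 0.271 = 0.0302z*, so z* = 0.692/0.0302 = 22.9.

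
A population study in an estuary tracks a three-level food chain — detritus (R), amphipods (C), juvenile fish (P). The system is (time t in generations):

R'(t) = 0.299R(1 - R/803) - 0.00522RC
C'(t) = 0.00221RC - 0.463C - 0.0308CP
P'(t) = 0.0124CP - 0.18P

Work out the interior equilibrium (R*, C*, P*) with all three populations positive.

From dP/dt = 0: 0.0124C* = 0.18, so C* = 14.5.
From dR/dt = 0: 0.299(1 - R*/803) = 0.00522·14.5, giving R* = 803·(1 - 0.253) = 599.
From dC/dt = 0: 0.00221·599 - 0.463 = 0.0308P*, so P* = 0.862/0.0308 = 28.

R* ≈ 599, C* ≈ 14.5, P* ≈ 28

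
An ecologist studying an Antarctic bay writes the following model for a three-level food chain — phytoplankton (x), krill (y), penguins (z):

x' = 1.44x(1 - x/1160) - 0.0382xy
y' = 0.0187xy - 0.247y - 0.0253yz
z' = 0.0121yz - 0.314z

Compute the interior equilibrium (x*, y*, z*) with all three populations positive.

x* ≈ 361, y* ≈ 26, z* ≈ 257

From dz/dt = 0: 0.0121y* = 0.314, so y* = 26.
From dx/dt = 0: 1.44(1 - x*/1160) = 0.0382·26, giving x* = 1160·(1 - 0.688) = 361.
From dy/dt = 0: 0.0187·361 - 0.247 = 0.0253z*, so z* = 6.51/0.0253 = 257.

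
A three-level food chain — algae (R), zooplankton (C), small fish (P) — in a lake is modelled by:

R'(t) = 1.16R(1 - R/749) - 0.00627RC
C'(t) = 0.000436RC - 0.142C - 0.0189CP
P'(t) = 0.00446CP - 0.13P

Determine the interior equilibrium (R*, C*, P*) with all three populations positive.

From dP/dt = 0: 0.00446C* = 0.13, so C* = 29.1.
From dR/dt = 0: 1.16(1 - R*/749) = 0.00627·29.1, giving R* = 749·(1 - 0.158) = 631.
From dC/dt = 0: 0.000436·631 - 0.142 = 0.0189P*, so P* = 0.133/0.0189 = 7.04.

R* ≈ 631, C* ≈ 29.1, P* ≈ 7.04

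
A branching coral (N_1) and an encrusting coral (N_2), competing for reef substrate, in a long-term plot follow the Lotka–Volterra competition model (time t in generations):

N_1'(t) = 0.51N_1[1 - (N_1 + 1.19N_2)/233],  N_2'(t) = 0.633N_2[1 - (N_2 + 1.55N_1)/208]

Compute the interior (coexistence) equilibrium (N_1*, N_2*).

N_1* ≈ 17.2, N_2* ≈ 181

Setting both brackets to zero gives the nullclines N_1 + 1.19N_2 = 233 and 1.55N_1 + N_2 = 208.
Substituting N_2 = 208 - 1.55N_1 into the first: N_1(1 - 1.19·1.55) = 233 - 1.19·208.
So N_1* = -14.5/-0.845 = 17.2, and then N_2* = 208 - 1.55·17.2 = 181.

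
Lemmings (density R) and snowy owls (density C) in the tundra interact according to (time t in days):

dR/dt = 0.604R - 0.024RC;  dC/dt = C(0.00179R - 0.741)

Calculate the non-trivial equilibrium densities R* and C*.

Set dC/dt = 0 with C > 0: 0.00179R - 0.741 = 0, so R* = 0.741/0.00179 = 414.
Set dR/dt = 0 with R > 0: 0.604 - 0.024C = 0, so C* = 0.604/0.024 = 25.2.

R* ≈ 414, C* ≈ 25.2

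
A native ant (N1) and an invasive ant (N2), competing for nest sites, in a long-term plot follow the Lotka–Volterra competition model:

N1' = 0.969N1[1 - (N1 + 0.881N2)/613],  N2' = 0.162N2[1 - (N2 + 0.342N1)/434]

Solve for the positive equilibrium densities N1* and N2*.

N1* ≈ 330, N2* ≈ 321

Setting both brackets to zero gives the nullclines N1 + 0.881N2 = 613 and 0.342N1 + N2 = 434.
Substituting N2 = 434 - 0.342N1 into the first: N1(1 - 0.881·0.342) = 613 - 0.881·434.
So N1* = 231/0.699 = 330, and then N2* = 434 - 0.342·330 = 321.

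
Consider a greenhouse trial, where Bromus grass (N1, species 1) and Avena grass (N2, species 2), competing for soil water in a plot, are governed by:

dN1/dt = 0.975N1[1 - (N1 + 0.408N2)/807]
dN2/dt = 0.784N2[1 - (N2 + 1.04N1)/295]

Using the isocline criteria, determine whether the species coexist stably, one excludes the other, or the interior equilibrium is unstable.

species 1 excludes species 2

Compare the nullcline intercepts: K1/α12 = 807/0.408 = 1980 > K2 = 295; K2/α21 = 295/1.04 = 284 < K1 = 807.
Since the inequalities point opposite ways, species 1 can invade but species 2 cannot.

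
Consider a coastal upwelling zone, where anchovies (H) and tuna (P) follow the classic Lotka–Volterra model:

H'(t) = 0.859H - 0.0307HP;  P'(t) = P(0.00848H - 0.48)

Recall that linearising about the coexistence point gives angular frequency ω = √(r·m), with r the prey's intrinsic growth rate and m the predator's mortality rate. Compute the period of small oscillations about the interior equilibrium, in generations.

T ≈ 9.79 generations

Here r = 0.859 and m = 0.48, so r·m = 0.412.
ω = √0.412 = 0.642 per generation, hence T = 2π/ω ≈ 9.79 generations.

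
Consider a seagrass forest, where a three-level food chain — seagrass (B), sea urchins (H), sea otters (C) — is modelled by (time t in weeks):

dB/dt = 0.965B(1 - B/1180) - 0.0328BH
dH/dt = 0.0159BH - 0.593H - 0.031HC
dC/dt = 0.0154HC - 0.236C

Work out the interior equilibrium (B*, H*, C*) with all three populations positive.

From dC/dt = 0: 0.0154H* = 0.236, so H* = 15.3.
From dB/dt = 0: 0.965(1 - B*/1180) = 0.0328·15.3, giving B* = 1180·(1 - 0.521) = 565.
From dH/dt = 0: 0.0159·565 - 0.593 = 0.031C*, so C* = 8.4/0.031 = 271.

B* ≈ 565, H* ≈ 15.3, C* ≈ 271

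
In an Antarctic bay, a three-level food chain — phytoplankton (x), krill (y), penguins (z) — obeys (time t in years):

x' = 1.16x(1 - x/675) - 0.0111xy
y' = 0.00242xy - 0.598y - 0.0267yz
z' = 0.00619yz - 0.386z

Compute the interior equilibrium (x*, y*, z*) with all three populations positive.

From dz/dt = 0: 0.00619y* = 0.386, so y* = 62.4.
From dx/dt = 0: 1.16(1 - x*/675) = 0.0111·62.4, giving x* = 675·(1 - 0.597) = 272.
From dy/dt = 0: 0.00242·272 - 0.598 = 0.0267z*, so z* = 0.0608/0.0267 = 2.28.

x* ≈ 272, y* ≈ 62.4, z* ≈ 2.28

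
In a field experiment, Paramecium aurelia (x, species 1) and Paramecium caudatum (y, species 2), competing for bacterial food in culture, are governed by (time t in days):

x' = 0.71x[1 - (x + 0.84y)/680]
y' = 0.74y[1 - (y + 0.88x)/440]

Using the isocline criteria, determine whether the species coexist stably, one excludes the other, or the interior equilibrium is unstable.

species 1 excludes species 2

Compare the nullcline intercepts: K1/α12 = 680/0.84 = 810 > K2 = 440; K2/α21 = 440/0.88 = 500 < K1 = 680.
Since the inequalities point opposite ways, species 1 can invade but species 2 cannot.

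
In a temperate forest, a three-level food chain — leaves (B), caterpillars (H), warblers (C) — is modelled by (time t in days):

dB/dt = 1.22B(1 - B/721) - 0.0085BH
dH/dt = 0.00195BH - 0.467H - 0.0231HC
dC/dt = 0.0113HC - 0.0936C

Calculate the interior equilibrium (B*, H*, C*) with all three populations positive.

B* ≈ 679, H* ≈ 8.28, C* ≈ 37.1

From dC/dt = 0: 0.0113H* = 0.0936, so H* = 8.28.
From dB/dt = 0: 1.22(1 - B*/721) = 0.0085·8.28, giving B* = 721·(1 - 0.0577) = 679.
From dH/dt = 0: 0.00195·679 - 0.467 = 0.0231C*, so C* = 0.858/0.0231 = 37.1.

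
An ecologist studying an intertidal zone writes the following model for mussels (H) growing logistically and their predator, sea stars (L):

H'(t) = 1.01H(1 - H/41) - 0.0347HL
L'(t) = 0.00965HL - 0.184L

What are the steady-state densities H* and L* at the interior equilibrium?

H* ≈ 19.1, L* ≈ 15.6

From dL/dt = 0 with L > 0: 0.00965H* = 0.184, so H* = 19.1.
Substitute into dH/dt = 0: 1.01(1 - 19.1/41) = 0.0347L*.
The bracket is 0.535, giving L* = 0.54/0.0347 = 15.6.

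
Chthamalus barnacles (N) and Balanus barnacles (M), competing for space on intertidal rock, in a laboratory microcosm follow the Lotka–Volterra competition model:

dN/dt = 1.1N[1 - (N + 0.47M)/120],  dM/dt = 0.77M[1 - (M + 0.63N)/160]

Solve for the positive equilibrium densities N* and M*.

Setting both brackets to zero gives the nullclines N + 0.47M = 120 and 0.63N + M = 160.
Substituting M = 160 - 0.63N into the first: N(1 - 0.47·0.63) = 120 - 0.47·160.
So N* = 44.8/0.704 = 63.6, and then M* = 160 - 0.63·63.6 = 120.

N* ≈ 63.6, M* ≈ 120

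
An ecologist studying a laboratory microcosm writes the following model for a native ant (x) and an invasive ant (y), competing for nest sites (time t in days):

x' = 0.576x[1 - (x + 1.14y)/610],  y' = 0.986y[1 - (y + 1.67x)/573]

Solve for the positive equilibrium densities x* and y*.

x* ≈ 47.8, y* ≈ 493

Setting both brackets to zero gives the nullclines x + 1.14y = 610 and 1.67x + y = 573.
Substituting y = 573 - 1.67x into the first: x(1 - 1.14·1.67) = 610 - 1.14·573.
So x* = -43.2/-0.904 = 47.8, and then y* = 573 - 1.67·47.8 = 493.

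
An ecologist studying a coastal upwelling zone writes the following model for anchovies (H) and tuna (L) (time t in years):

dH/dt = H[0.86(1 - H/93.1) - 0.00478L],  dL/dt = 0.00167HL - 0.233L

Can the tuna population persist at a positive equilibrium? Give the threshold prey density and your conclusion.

Threshold H = 140; K < 140, so no, the predator goes extinct.

The predator equation gives dL/dt > 0 only when H > 0.233/0.00167 = 140.
Without the predator, H → K = 93.1. Since 93.1 < 140, the predator cannot invade.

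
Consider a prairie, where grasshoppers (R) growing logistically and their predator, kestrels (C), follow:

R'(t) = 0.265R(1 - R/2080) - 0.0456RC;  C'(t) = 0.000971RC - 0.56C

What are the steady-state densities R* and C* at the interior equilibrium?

R* ≈ 577, C* ≈ 4.2

From dC/dt = 0 with C > 0: 0.000971R* = 0.56, so R* = 577.
Substitute into dR/dt = 0: 0.265(1 - 577/2080) = 0.0456C*.
The bracket is 0.723, giving C* = 0.192/0.0456 = 4.2.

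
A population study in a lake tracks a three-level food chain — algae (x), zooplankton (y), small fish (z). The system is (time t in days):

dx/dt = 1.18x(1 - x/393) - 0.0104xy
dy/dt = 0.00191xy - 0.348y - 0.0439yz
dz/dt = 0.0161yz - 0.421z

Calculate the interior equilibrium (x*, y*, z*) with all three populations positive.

x* ≈ 302, y* ≈ 26.1, z* ≈ 5.23

From dz/dt = 0: 0.0161y* = 0.421, so y* = 26.1.
From dx/dt = 0: 1.18(1 - x*/393) = 0.0104·26.1, giving x* = 393·(1 - 0.23) = 302.
From dy/dt = 0: 0.00191·302 - 0.348 = 0.0439z*, so z* = 0.23/0.0439 = 5.23.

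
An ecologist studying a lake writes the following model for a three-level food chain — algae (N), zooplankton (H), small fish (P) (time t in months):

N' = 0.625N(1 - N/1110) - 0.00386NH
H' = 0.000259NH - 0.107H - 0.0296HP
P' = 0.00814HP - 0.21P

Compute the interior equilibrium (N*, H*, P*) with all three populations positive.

From dP/dt = 0: 0.00814H* = 0.21, so H* = 25.8.
From dN/dt = 0: 0.625(1 - N*/1110) = 0.00386·25.8, giving N* = 1110·(1 - 0.159) = 933.
From dH/dt = 0: 0.000259·933 - 0.107 = 0.0296P*, so P* = 0.135/0.0296 = 4.55.

N* ≈ 933, H* ≈ 25.8, P* ≈ 4.55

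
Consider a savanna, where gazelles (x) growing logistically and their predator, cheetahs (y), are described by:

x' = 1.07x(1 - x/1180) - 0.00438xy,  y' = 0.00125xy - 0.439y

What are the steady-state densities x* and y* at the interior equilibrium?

From dy/dt = 0 with y > 0: 0.00125x* = 0.439, so x* = 351.
Substitute into dx/dt = 0: 1.07(1 - 351/1180) = 0.00438y*.
The bracket is 0.702, giving y* = 0.752/0.00438 = 172.

x* ≈ 351, y* ≈ 172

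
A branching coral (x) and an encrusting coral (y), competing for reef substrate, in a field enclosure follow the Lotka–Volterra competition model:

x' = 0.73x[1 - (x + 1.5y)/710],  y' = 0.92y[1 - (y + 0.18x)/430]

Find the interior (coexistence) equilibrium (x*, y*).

Setting both brackets to zero gives the nullclines x + 1.5y = 710 and 0.18x + y = 430.
Substituting y = 430 - 0.18x into the first: x(1 - 1.5·0.18) = 710 - 1.5·430.
So x* = 65/0.73 = 89, and then y* = 430 - 0.18·89 = 414.

x* ≈ 89, y* ≈ 414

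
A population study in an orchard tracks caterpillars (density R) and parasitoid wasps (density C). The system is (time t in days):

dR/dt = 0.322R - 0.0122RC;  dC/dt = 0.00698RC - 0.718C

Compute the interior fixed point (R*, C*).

R* ≈ 103, C* ≈ 26.4

Set dC/dt = 0 with C > 0: 0.00698R - 0.718 = 0, so R* = 0.718/0.00698 = 103.
Set dR/dt = 0 with R > 0: 0.322 - 0.0122C = 0, so C* = 0.322/0.0122 = 26.4.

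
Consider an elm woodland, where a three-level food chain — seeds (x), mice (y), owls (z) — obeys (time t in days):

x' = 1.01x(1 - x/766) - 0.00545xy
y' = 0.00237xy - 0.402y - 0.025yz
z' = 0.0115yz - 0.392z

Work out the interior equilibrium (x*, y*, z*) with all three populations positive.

x* ≈ 625, y* ≈ 34.1, z* ≈ 43.2

From dz/dt = 0: 0.0115y* = 0.392, so y* = 34.1.
From dx/dt = 0: 1.01(1 - x*/766) = 0.00545·34.1, giving x* = 766·(1 - 0.184) = 625.
From dy/dt = 0: 0.00237·625 - 0.402 = 0.025z*, so z* = 1.08/0.025 = 43.2.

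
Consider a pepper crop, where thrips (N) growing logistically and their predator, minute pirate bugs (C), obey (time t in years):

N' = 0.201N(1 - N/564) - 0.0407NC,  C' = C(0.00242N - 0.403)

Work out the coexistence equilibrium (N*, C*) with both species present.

N* ≈ 167, C* ≈ 3.48

From dC/dt = 0 with C > 0: 0.00242N* = 0.403, so N* = 167.
Substitute into dN/dt = 0: 0.201(1 - 167/564) = 0.0407C*.
The bracket is 0.705, giving C* = 0.142/0.0407 = 3.48.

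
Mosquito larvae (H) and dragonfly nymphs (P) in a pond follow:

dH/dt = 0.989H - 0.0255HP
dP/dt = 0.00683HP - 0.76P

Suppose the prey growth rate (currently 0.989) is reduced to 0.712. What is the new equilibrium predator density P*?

At the interior fixed point, setting dH/dt = 0 with H > 0 fixes P* = (prey growth rate)/(HP coefficient) — independent of the other coefficients.
With the change, P* = 0.712/0.0255 = 27.9; it falls from 38.8.

P* ≈ 27.9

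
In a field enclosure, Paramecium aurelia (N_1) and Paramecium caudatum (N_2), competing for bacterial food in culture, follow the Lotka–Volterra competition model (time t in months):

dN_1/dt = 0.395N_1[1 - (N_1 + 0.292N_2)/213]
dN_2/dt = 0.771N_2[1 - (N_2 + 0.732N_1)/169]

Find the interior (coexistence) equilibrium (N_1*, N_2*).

Setting both brackets to zero gives the nullclines N_1 + 0.292N_2 = 213 and 0.732N_1 + N_2 = 169.
Substituting N_2 = 169 - 0.732N_1 into the first: N_1(1 - 0.292·0.732) = 213 - 0.292·169.
So N_1* = 164/0.786 = 208, and then N_2* = 169 - 0.732·208 = 16.6.

N_1* ≈ 208, N_2* ≈ 16.6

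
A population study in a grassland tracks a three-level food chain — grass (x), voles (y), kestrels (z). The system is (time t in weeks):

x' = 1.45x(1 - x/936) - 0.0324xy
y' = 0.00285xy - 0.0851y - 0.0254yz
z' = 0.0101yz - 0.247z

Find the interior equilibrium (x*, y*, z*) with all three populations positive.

From dz/dt = 0: 0.0101y* = 0.247, so y* = 24.5.
From dx/dt = 0: 1.45(1 - x*/936) = 0.0324·24.5, giving x* = 936·(1 - 0.546) = 425.
From dy/dt = 0: 0.00285·425 - 0.0851 = 0.0254z*, so z* = 1.12/0.0254 = 44.3.

x* ≈ 425, y* ≈ 24.5, z* ≈ 44.3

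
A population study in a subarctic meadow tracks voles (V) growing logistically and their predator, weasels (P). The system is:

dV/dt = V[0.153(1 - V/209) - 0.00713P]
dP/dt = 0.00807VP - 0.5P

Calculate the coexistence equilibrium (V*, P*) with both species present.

V* ≈ 62, P* ≈ 15.1

From dP/dt = 0 with P > 0: 0.00807V* = 0.5, so V* = 62.
Substitute into dV/dt = 0: 0.153(1 - 62/209) = 0.00713P*.
The bracket is 0.704, giving P* = 0.108/0.00713 = 15.1.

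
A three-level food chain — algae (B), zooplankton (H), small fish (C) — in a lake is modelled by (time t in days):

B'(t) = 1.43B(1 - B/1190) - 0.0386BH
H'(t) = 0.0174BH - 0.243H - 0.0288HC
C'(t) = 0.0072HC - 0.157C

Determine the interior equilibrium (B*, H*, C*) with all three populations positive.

B* ≈ 490, H* ≈ 21.8, C* ≈ 287

From dC/dt = 0: 0.0072H* = 0.157, so H* = 21.8.
From dB/dt = 0: 1.43(1 - B*/1190) = 0.0386·21.8, giving B* = 1190·(1 - 0.589) = 490.
From dH/dt = 0: 0.0174·490 - 0.243 = 0.0288C*, so C* = 8.28/0.0288 = 287.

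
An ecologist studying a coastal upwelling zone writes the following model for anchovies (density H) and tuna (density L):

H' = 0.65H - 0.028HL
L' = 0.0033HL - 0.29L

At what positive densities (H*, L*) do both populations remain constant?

H* ≈ 87.9, L* ≈ 23.2

Set dL/dt = 0 with L > 0: 0.0033H - 0.29 = 0, so H* = 0.29/0.0033 = 87.9.
Set dH/dt = 0 with H > 0: 0.65 - 0.028L = 0, so L* = 0.65/0.028 = 23.2.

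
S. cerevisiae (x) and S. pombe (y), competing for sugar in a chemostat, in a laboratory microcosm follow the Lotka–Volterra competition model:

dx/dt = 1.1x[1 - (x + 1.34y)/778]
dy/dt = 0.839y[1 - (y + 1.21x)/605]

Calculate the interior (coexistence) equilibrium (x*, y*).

x* ≈ 52.6, y* ≈ 541

Setting both brackets to zero gives the nullclines x + 1.34y = 778 and 1.21x + y = 605.
Substituting y = 605 - 1.21x into the first: x(1 - 1.34·1.21) = 778 - 1.34·605.
So x* = -32.7/-0.621 = 52.6, and then y* = 605 - 1.21·52.6 = 541.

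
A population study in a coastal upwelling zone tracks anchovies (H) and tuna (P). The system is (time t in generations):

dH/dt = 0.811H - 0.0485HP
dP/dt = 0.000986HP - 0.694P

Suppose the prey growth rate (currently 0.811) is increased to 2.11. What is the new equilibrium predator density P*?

At the interior fixed point, setting dH/dt = 0 with H > 0 fixes P* = (prey growth rate)/(HP coefficient) — independent of the other coefficients.
With the change, P* = 2.11/0.0485 = 43.5; it rises from 16.7.

P* ≈ 43.5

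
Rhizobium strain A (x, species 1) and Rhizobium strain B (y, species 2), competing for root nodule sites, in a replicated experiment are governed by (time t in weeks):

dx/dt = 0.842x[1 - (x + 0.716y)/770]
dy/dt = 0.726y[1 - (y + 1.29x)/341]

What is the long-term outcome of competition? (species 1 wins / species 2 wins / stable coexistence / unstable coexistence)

Compare the nullcline intercepts: K1/α12 = 770/0.716 = 1080 > K2 = 341; K2/α21 = 341/1.29 = 264 < K1 = 770.
Since the inequalities point opposite ways, species 1 can invade but species 2 cannot.

species 1 excludes species 2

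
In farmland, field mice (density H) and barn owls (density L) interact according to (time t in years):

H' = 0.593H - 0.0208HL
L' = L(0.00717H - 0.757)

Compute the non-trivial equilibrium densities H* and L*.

H* ≈ 106, L* ≈ 28.5

Set dL/dt = 0 with L > 0: 0.00717H - 0.757 = 0, so H* = 0.757/0.00717 = 106.
Set dH/dt = 0 with H > 0: 0.593 - 0.0208L = 0, so L* = 0.593/0.0208 = 28.5.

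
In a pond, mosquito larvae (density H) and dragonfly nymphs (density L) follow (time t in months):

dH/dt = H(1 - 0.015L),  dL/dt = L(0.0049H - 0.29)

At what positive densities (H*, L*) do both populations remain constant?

Set dL/dt = 0 with L > 0: 0.0049H - 0.29 = 0, so H* = 0.29/0.0049 = 59.2.
Set dH/dt = 0 with H > 0: 1 - 0.015L = 0, so L* = 1/0.015 = 66.7.

H* ≈ 59.2, L* ≈ 66.7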